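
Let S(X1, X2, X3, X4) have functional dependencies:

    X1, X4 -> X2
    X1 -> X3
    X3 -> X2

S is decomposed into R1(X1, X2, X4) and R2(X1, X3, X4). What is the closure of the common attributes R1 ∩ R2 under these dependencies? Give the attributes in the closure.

X1, X2, X3, X4

R1 ∩ R2 = {X1, X4}.
X1, X4 → X2 applies, adding X2
X1 → X3 applies, adding X3
Closure: {X1, X2, X3, X4}.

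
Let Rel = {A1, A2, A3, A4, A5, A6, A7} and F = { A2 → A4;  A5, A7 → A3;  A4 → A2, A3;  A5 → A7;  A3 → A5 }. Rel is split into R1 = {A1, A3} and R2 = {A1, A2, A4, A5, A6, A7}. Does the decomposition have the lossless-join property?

No

Common attributes: R1 ∩ R2 = {A1}.
No dependency enlarges {A1}, so (A1)⁺ = {A1}.
The closure contains neither all of R1 = {A1, A3} nor all of R2 = {A1, A2, A4, A5, A6, A7}, so the common attributes are not a superkey of either fragment. The join is lossy.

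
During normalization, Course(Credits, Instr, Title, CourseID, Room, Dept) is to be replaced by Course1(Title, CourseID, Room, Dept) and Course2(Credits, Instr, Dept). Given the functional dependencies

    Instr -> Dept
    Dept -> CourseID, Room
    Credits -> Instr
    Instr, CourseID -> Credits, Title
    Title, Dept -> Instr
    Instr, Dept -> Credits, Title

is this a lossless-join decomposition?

No

Common attributes: Course1 ∩ Course2 = {Dept}.
Closure of {Dept}: Dept → CourseID, Room applies, adding CourseID, Room. So (Dept)⁺ = {CourseID, Room, Dept}.
The closure contains neither all of Course1 = {Title, CourseID, Room, Dept} nor all of Course2 = {Credits, Instr, Dept}, so the common attributes are not a superkey of either fragment. The join is lossy.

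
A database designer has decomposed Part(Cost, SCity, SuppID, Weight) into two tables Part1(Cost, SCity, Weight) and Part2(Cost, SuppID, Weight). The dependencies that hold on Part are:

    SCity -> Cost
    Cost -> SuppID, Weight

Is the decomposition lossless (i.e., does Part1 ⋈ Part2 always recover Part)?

Yes

Common attributes: Part1 ∩ Part2 = {Cost, Weight}.
Closure of {Cost, Weight}: Cost → SuppID, Weight applies, adding SuppID. So (Cost, Weight)⁺ = {Cost, SuppID, Weight}.
This closure contains every attribute of Part2, so Part1 ∩ Part2 → Part2. The join is lossless.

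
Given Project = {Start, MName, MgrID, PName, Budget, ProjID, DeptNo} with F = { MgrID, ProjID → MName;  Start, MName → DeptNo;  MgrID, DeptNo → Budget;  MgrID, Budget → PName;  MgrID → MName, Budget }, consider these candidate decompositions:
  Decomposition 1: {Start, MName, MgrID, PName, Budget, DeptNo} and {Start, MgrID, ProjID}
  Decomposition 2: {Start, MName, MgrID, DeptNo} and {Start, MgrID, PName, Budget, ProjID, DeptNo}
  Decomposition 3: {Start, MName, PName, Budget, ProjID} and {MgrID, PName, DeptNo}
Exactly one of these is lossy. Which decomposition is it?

Decomposition 3

Decomposition 1: common = {Start, MgrID}, closure = {Start, MName, MgrID, PName, Budget, DeptNo} → lossless.
Decomposition 2: common = {Start, MgrID, DeptNo}, closure = {Start, MName, MgrID, PName, Budget, DeptNo} → lossless.
Decomposition 3: common = {PName}, closure = {PName} → lossy.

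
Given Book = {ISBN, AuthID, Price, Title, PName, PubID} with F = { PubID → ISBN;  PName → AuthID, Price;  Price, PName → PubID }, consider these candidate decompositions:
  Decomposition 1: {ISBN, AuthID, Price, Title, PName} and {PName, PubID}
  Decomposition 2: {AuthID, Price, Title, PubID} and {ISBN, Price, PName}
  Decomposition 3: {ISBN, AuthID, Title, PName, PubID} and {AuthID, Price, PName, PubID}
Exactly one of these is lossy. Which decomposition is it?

Decomposition 1: common = {PName}, closure = {ISBN, AuthID, Price, PName, PubID} → lossless.
Decomposition 2: common = {Price}, closure = {Price} → lossy.
Decomposition 3: common = {AuthID, PName, PubID}, closure = {ISBN, AuthID, Price, PName, PubID} → lossless.

Decomposition 2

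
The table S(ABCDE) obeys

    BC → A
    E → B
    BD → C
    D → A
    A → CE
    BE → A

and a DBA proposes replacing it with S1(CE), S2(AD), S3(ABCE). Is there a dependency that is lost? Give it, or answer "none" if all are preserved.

none

BC → A lies within S3.
E → B lies within S3.
BD → C: restricted closure across fragments reaches C.
D → A lies within S2.
A → CE lies within S3.
BE → A lies within S3.
Every dependency is enforceable on the fragments, so the decomposition is dependency-preserving.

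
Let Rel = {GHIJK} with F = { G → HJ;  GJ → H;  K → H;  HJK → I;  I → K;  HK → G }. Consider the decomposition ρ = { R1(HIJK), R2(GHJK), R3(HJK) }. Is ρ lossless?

Chase test. Columns are GHIJK; row i has aⱼ where attribute j ∈ Ri, else bᵢⱼ.
Initial tableau (one row per fragment):
  row 1: b11 a2 a3 a4 a5
  row 2: a1 a2 b23 a4 a5
  row 3: b31 a2 b33 a4 a5
Rows 1 and 2 agree on HJK; apply HJK→I and equate their I entries.
Rows 1 and 3 agree on HJK; apply HJK→I and equate their I entries.
Rows 1 and 2 agree on HK; apply HK→G and equate their G entries.
Rows 1 and 3 agree on HK; apply HK→G and equate their G entries.
Row 1 is now all distinguished symbols — the join is lossless.

Yes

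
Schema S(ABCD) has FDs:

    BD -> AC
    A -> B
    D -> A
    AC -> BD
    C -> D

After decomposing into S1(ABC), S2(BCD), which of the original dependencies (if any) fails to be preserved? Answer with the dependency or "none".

none

BD → AC: restricted closure across fragments reaches AC.
A → B lies within S1.
D → A: restricted closure across fragments reaches A.
AC → BD: restricted closure across fragments reaches BD.
C → D lies within S2.
Every dependency is enforceable on the fragments, so the decomposition is dependency-preserving.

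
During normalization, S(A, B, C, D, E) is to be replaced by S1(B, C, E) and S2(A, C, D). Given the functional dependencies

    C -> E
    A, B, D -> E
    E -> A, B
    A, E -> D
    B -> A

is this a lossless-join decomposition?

Yes

Common attributes: S1 ∩ S2 = {C}.
Closure of {C}: C → E applies, adding E; E → A, B applies, adding A, B; A, E → D applies, adding D. So (C)⁺ = {A, B, C, D, E}.
This closure contains every attribute of S1, so S1 ∩ S2 → S1. The join is lossless.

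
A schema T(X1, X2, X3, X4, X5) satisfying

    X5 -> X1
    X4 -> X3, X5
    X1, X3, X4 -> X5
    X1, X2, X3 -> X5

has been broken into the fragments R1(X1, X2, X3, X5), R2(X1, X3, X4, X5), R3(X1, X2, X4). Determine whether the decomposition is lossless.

Yes

Chase test. Columns are X1, X2, X3, X4, X5; row i has aⱼ where attribute j ∈ Ri, else bᵢⱼ.
Initial tableau (one row per fragment):
  row 1: a1 a2 a3 b14 a5
  row 2: a1 b22 a3 a4 a5
  row 3: a1 a2 b33 a4 b35
Rows 2 and 3 agree on X4; apply X4→X3, X5 and equate their X3, X5 entries.
Row 3 is now all distinguished symbols — the join is lossless.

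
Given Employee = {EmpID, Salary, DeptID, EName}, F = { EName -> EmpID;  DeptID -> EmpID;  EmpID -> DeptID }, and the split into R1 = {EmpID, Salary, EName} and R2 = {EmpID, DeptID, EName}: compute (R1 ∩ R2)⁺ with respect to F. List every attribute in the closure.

R1 ∩ R2 = {EmpID, EName}.
EmpID → DeptID applies, adding DeptID
Closure: {EmpID, DeptID, EName}.

EmpID, DeptID, EName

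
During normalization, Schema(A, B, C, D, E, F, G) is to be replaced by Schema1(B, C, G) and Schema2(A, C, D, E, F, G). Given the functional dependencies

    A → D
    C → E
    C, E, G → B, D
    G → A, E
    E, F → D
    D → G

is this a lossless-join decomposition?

Yes

Common attributes: Schema1 ∩ Schema2 = {C, G}.
Closure of {C, G}: C → E applies, adding E; C, E, G → B, D applies, adding B, D; G → A, E applies, adding A. So (C, G)⁺ = {A, B, C, D, E, G}.
This closure contains every attribute of Schema1, so Schema1 ∩ Schema2 → Schema1. The join is lossless.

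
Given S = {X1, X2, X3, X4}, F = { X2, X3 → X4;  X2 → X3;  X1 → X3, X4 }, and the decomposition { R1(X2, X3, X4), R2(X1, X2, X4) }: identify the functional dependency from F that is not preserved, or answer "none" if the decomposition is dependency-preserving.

Check X1 → X3, X4: no single fragment contains all of {X1, X3, X4}, and the restricted closure of {X1} across the fragments never reaches {X3, X4}.
X2, X3 → X4 is preserved.
X2 → X3 is preserved.

X1 → X3, X4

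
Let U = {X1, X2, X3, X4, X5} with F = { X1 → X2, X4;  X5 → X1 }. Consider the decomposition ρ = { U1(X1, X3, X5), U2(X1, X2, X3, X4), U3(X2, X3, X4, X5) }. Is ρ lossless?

Chase test. Columns are X1, X2, X3, X4, X5; row i has aⱼ where attribute j ∈ Ui, else bᵢⱼ.
Initial tableau (one row per fragment):
  row 1: a1 b12 a3 b14 a5
  row 2: a1 a2 a3 a4 b25
  row 3: b31 a2 a3 a4 a5
Rows 1 and 2 agree on X1; apply X1→X2, X4 and equate their X2, X4 entries.
Rows 1 and 3 agree on X5; apply X5→X1 and equate their X1 entries.
Row 1 is now all distinguished symbols — the join is lossless.

Yes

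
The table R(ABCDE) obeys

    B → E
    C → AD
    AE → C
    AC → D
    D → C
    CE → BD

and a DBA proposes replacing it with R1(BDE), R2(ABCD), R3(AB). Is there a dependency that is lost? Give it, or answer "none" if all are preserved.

Check AE → C: no single fragment contains all of {ACE}, and the restricted closure of {AE} across the fragments never reaches {C}.
B → E is preserved.
C → AD is preserved.
AC → D is preserved.
D → C is preserved.
CE → BD is preserved.

AE → C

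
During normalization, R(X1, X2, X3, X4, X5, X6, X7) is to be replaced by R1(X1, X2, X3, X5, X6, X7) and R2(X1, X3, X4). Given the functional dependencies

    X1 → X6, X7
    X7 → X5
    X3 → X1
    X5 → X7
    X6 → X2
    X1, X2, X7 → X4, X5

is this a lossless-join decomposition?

Yes

Common attributes: R1 ∩ R2 = {X1, X3}.
Closure of {X1, X3}: X1 → X6, X7 applies, adding X6, X7; X7 → X5 applies, adding X5; X6 → X2 applies, adding X2; X1, X2, X7 → X4, X5 applies, adding X4. So (X1, X3)⁺ = {X1, X2, X3, X4, X5, X6, X7}.
This closure contains every attribute of R1, so R1 ∩ R2 → R1. The join is lossless.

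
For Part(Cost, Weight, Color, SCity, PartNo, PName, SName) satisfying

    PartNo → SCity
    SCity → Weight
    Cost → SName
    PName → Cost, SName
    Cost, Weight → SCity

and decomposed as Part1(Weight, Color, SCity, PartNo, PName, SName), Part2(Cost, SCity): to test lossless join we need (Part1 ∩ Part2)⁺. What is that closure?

Weight, SCity

Part1 ∩ Part2 = {SCity}.
SCity → Weight applies, adding Weight
Closure: {Weight, SCity}.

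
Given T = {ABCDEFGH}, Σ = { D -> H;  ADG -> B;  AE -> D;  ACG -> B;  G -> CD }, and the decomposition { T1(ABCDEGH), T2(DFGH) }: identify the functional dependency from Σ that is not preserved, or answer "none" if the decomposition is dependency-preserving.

D → H lies within T1.
ADG → B lies within T1.
AE → D lies within T1.
ACG → B lies within T1.
G → CD lies within T1.
Every dependency is enforceable on the fragments, so the decomposition is dependency-preserving.

none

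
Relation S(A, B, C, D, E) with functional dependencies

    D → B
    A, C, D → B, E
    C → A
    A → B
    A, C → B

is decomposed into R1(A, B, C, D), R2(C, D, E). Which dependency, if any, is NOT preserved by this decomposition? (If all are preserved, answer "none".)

D → B lies within R1.
A, C, D → B, E: restricted closure across fragments reaches B, E.
C → A lies within R1.
A → B lies within R1.
A, C → B lies within R1.
Every dependency is enforceable on the fragments, so the decomposition is dependency-preserving.

none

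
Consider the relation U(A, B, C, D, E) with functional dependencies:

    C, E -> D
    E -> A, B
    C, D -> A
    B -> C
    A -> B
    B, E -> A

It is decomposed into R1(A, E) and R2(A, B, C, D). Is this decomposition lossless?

No

Common attributes: R1 ∩ R2 = {A}.
Closure of {A}: A → B applies, adding B; B → C applies, adding C. So (A)⁺ = {A, B, C}.
The closure contains neither all of R1 = {A, E} nor all of R2 = {A, B, C, D}, so the common attributes are not a superkey of either fragment. The join is lossy.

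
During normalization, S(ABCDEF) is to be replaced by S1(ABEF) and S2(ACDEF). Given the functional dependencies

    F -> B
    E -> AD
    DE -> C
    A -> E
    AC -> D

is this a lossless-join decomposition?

Yes

Common attributes: S1 ∩ S2 = {AEF}.
Closure of {AEF}: F → B applies, adding B; E → AD applies, adding D; DE → C applies, adding C. So (AEF)⁺ = {ABCDEF}.
This closure contains every attribute of S1, so S1 ∩ S2 → S1. The join is lossless.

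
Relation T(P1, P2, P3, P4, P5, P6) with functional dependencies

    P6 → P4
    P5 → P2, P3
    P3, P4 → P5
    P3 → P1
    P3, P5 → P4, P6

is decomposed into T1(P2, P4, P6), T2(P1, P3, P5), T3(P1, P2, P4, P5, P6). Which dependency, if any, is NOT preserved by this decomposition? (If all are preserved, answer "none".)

P3, P4 → P5

Check P3, P4 → P5: no single fragment contains all of {P3, P4, P5}, and the restricted closure of {P3, P4} across the fragments never reaches {P5}.
P6 → P4 is preserved.
P5 → P2, P3 is preserved.
P3 → P1 is preserved.
P3, P5 → P4, P6 is preserved.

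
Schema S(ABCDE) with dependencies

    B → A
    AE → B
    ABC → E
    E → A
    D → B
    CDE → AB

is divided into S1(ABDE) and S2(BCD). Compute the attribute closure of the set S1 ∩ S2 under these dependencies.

ABD

S1 ∩ S2 = {BD}.
B → A applies, adding A
Closure: {ABD}.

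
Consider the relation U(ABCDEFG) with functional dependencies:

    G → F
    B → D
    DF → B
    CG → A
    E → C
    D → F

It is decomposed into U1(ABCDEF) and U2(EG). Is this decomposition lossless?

Common attributes: U1 ∩ U2 = {E}.
Closure of {E}: E → C applies, adding C. So (E)⁺ = {CE}.
The closure contains neither all of U1 = {ABCDEF} nor all of U2 = {EG}, so the common attributes are not a superkey of either fragment. The join is lossy.

No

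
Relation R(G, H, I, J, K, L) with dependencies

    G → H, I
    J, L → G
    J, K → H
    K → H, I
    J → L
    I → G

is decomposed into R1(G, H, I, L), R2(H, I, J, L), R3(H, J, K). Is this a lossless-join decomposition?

Yes

Chase test. Columns are G, H, I, J, K, L; row i has aⱼ where attribute j ∈ Ri, else bᵢⱼ.
Initial tableau (one row per fragment):
  row 1: a1 a2 a3 b14 b15 a6
  row 2: b21 a2 a3 a4 b25 a6
  row 3: b31 a2 b33 a4 a5 b36
Rows 2 and 3 agree on J; apply J→L and equate their L entries.
Rows 1 and 2 agree on I; apply I→G and equate their G entries.
Rows 2 and 3 agree on J, L; apply J, L→G and equate their G entries.
Rows 1 and 3 agree on G; apply G→H, I and equate their H, I entries.
Row 3 is now all distinguished symbols — the join is lossless.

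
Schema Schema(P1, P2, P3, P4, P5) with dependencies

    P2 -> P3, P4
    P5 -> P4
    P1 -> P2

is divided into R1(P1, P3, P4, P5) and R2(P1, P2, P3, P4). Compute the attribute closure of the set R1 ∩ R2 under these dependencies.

P1, P2, P3, P4

R1 ∩ R2 = {P1, P3, P4}.
P1 → P2 applies, adding P2
Closure: {P1, P2, P3, P4}.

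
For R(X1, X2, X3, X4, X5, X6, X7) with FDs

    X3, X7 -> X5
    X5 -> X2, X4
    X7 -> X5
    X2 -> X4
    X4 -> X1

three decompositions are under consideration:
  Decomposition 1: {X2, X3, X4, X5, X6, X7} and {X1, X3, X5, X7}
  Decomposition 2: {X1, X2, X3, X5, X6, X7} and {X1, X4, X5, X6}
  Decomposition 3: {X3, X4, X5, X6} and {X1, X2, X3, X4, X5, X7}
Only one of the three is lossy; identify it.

Decomposition 1: common = {X3, X5, X7}, closure = {X1, X2, X3, X4, X5, X7} → lossless.
Decomposition 2: common = {X1, X5, X6}, closure = {X1, X2, X4, X5, X6} → lossless.
Decomposition 3: common = {X3, X4, X5}, closure = {X1, X2, X3, X4, X5} → lossy.

Decomposition 3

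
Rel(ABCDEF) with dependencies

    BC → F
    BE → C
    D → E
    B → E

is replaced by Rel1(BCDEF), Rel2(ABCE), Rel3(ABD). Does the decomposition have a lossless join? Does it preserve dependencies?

Lossless test (chase): Rows 1 and 2 agree on BC; apply BC→F and equate their F entries. Rows 1 and 3 agree on D; apply D→E and equate their E entries. Rows 1 and 3 agree on BE; apply BE→C and equate their C entries. Rows 1 and 3 agree on BC; apply BC→F and equate their F entries. Row 3 is now all distinguished symbols — the join is lossless.
Dependency preservation: every FD's attributes lie within a single fragment, so each can be enforced locally — preserved.

lossless and dependency-preserving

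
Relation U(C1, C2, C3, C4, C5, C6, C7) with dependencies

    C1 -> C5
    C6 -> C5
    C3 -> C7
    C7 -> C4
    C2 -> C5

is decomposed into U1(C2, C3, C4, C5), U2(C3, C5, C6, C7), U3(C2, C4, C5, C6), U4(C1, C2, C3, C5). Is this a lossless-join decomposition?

Chase test. Columns are C1, C2, C3, C4, C5, C6, C7; row i has aⱼ where attribute j ∈ Ui, else bᵢⱼ.
Initial tableau (one row per fragment):
  row 1: b11 a2 a3 a4 a5 b16 b17
  row 2: b21 b22 a3 b24 a5 a6 a7
  row 3: b31 a2 b33 a4 a5 a6 b37
  row 4: a1 a2 a3 b44 a5 b46 b47
Rows 1 and 2 agree on C3; apply C3→C7 and equate their C7 entries.
Rows 1 and 4 agree on C3; apply C3→C7 and equate their C7 entries.
Rows 1 and 2 agree on C7; apply C7→C4 and equate their C4 entries.
Rows 1 and 4 agree on C7; apply C7→C4 and equate their C4 entries.
No row becomes fully distinguished — the join is lossy.

No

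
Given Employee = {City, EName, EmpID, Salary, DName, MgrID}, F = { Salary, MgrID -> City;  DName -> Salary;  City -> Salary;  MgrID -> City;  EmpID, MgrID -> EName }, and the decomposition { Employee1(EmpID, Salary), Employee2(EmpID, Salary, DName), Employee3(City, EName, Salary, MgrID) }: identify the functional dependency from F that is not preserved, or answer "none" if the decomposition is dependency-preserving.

EmpID, MgrID -> EName

Check EmpID, MgrID → EName: no single fragment contains all of {EName, EmpID, MgrID}, and the restricted closure of {EmpID, MgrID} across the fragments never reaches {EName}.
Salary, MgrID → City is preserved.
DName → Salary is preserved.
City → Salary is preserved.
MgrID → City is preserved.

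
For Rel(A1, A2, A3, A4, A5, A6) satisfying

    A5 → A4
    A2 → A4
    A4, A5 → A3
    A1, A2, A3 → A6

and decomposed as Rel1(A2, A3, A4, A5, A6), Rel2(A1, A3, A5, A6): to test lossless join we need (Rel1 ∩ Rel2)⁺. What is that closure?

A3, A4, A5, A6

Rel1 ∩ Rel2 = {A3, A5, A6}.
A5 → A4 applies, adding A4
Closure: {A3, A4, A5, A6}.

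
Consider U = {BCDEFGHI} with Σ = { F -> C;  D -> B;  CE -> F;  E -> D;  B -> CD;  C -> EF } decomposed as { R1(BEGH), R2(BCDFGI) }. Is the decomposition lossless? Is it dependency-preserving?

Lossless test: (BG)⁺ = {BCDEFG}, which is a superkey of neither fragment — lossy.
Dependency preservation: CE → F; E → D; C → EF are not contained in any single fragment, but the restricted closure of each left-hand side across the fragments still reaches the right-hand side; the remaining FDs each lie inside some fragment. All dependencies are preserved.

lossy but dependency-preserving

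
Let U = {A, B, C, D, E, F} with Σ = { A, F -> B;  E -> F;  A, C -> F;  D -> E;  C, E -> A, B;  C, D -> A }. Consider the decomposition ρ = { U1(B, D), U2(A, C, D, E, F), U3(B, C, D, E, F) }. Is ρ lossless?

Chase test. Columns are A, B, C, D, E, F; row i has aⱼ where attribute j ∈ Ui, else bᵢⱼ.
Initial tableau (one row per fragment):
  row 1: b11 a2 b13 a4 b15 b16
  row 2: a1 b22 a3 a4 a5 a6
  row 3: b31 a2 a3 a4 a5 a6
Rows 1 and 2 agree on D; apply D→E and equate their E entries.
Rows 2 and 3 agree on C, E; apply C, E→A, B and equate their A, B entries.
Rows 1 and 2 agree on E; apply E→F and equate their F entries.
Row 2 is now all distinguished symbols — the join is lossless.

Yes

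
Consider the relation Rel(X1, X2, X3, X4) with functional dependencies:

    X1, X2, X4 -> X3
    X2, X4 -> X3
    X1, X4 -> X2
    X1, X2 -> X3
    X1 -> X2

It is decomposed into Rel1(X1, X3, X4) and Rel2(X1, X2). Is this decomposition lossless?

Yes

Common attributes: Rel1 ∩ Rel2 = {X1}.
Closure of {X1}: X1 → X2 applies, adding X2; X1, X2 → X3 applies, adding X3. So (X1)⁺ = {X1, X2, X3}.
This closure contains every attribute of Rel2, so Rel1 ∩ Rel2 → Rel2. The join is lossless.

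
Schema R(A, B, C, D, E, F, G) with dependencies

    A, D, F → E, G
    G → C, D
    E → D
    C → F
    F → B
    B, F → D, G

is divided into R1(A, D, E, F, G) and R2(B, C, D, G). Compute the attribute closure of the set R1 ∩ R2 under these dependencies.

B, C, D, F, G

R1 ∩ R2 = {D, G}.
G → C, D applies, adding C
C → F applies, adding F
F → B applies, adding B
Closure: {B, C, D, F, G}.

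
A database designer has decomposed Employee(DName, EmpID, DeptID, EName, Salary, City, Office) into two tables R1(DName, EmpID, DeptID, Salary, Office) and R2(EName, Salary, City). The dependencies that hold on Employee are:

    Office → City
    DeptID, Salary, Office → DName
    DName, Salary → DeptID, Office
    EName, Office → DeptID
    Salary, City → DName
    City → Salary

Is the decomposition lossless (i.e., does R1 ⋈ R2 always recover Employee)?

No

Common attributes: R1 ∩ R2 = {Salary}.
No dependency enlarges {Salary}, so (Salary)⁺ = {Salary}.
The closure contains neither all of R1 = {DName, EmpID, DeptID, Salary, Office} nor all of R2 = {EName, Salary, City}, so the common attributes are not a superkey of either fragment. The join is lossy.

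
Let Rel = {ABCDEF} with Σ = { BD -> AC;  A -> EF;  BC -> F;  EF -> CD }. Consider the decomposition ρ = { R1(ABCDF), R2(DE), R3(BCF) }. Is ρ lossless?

Chase test. Columns are ABCDEF; row i has aⱼ where attribute j ∈ Ri, else bᵢⱼ.
Initial tableau (one row per fragment):
  row 1: a1 a2 a3 a4 b15 a6
  row 2: b21 b22 b23 a4 a5 b26
  row 3: b31 a2 a3 b34 b35 a6
No row becomes fully distinguished — the join is lossy.

No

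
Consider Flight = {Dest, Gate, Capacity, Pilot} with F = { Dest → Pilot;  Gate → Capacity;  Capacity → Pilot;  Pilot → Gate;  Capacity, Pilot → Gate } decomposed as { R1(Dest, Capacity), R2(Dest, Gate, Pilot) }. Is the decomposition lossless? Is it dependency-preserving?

lossless but not dependency-preserving

Lossless test: (Dest)⁺ = {Dest, Gate, Capacity, Pilot}, which contains all of one fragment — lossless.
Dependency preservation: the restricted closure of {Gate} across the fragments never reaches {Capacity}, so Gate → Capacity cannot be enforced without a join — not preserved.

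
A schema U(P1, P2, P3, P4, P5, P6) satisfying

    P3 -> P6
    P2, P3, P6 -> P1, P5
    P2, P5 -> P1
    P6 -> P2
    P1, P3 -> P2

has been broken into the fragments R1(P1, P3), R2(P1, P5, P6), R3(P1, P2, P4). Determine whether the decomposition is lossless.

Chase test. Columns are P1, P2, P3, P4, P5, P6; row i has aⱼ where attribute j ∈ Ri, else bᵢⱼ.
Initial tableau (one row per fragment):
  row 1: a1 b12 a3 b14 b15 b16
  row 2: a1 b22 b23 b24 a5 a6
  row 3: a1 a2 b33 a4 b35 b36
No row becomes fully distinguished — the join is lossy.

No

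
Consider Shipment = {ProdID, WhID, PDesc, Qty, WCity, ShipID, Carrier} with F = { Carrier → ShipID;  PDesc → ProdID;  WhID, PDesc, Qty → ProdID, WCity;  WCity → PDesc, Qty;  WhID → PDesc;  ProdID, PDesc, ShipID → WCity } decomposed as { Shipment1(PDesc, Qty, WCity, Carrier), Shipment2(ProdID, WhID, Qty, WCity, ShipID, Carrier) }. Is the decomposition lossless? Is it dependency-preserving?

lossless but not dependency-preserving

Lossless test: (Qty, WCity, Carrier)⁺ = {ProdID, PDesc, Qty, WCity, ShipID, Carrier}, which contains all of one fragment — lossless.
Dependency preservation: the restricted closure of {PDesc} across the fragments never reaches {ProdID}, so PDesc → ProdID cannot be enforced without a join — not preserved.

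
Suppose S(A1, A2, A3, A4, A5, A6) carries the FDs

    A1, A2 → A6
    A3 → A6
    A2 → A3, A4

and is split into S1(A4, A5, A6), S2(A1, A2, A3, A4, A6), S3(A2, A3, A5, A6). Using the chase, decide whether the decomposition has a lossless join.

Chase test. Columns are A1, A2, A3, A4, A5, A6; row i has aⱼ where attribute j ∈ Si, else bᵢⱼ.
Initial tableau (one row per fragment):
  row 1: b11 b12 b13 a4 a5 a6
  row 2: a1 a2 a3 a4 b25 a6
  row 3: b31 a2 a3 b34 a5 a6
Rows 2 and 3 agree on A2; apply A2→A3, A4 and equate their A3, A4 entries.
No row becomes fully distinguished — the join is lossy.

No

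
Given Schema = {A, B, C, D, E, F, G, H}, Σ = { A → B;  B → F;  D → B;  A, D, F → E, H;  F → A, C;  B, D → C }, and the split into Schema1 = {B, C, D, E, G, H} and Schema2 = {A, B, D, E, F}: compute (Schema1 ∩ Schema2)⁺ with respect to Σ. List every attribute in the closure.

Schema1 ∩ Schema2 = {B, D, E}.
B → F applies, adding F
F → A, C applies, adding A, C
A, D, F → E, H applies, adding H
Closure: {A, B, C, D, E, F, H}.

A, B, C, D, E, F, H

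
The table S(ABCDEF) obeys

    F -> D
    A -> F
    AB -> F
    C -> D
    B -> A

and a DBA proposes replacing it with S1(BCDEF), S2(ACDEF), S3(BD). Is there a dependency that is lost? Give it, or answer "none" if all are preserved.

B -> A

Check B → A: no single fragment contains all of {AB}, and the restricted closure of {B} across the fragments never reaches {A}.
F → D is preserved.
A → F is preserved.
AB → F is preserved.
C → D is preserved.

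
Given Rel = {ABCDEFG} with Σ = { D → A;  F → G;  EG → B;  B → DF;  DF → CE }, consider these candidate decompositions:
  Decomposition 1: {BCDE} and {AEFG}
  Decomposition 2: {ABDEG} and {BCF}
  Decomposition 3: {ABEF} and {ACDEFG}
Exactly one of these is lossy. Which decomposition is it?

Decomposition 1

Decomposition 1: common = {E}, closure = {E} → lossy.
Decomposition 2: common = {B}, closure = {ABCDEFG} → lossless.
Decomposition 3: common = {AEF}, closure = {ABCDEFG} → lossless.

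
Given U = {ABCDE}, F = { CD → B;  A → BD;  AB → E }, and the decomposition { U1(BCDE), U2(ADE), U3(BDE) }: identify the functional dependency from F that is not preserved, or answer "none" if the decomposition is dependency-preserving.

Check A → BD: no single fragment contains all of {ABD}, and the restricted closure of {A} across the fragments never reaches {BD}.
CD → B is preserved.
AB → E is preserved.

A → BD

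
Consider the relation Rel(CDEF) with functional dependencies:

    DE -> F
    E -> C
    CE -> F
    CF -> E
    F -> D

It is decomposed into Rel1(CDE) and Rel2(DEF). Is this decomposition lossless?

Common attributes: Rel1 ∩ Rel2 = {DE}.
Closure of {DE}: DE → F applies, adding F; E → C applies, adding C. So (DE)⁺ = {CDEF}.
This closure contains every attribute of Rel1, so Rel1 ∩ Rel2 → Rel1. The join is lossless.

Yes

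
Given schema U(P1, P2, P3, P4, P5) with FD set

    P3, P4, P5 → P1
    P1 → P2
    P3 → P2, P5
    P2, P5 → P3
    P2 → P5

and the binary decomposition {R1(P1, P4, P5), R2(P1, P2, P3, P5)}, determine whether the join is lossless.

Yes

Common attributes: R1 ∩ R2 = {P1, P5}.
Closure of {P1, P5}: P1 → P2 applies, adding P2; P2, P5 → P3 applies, adding P3. So (P1, P5)⁺ = {P1, P2, P3, P5}.
This closure contains every attribute of R2, so R1 ∩ R2 → R2. The join is lossless.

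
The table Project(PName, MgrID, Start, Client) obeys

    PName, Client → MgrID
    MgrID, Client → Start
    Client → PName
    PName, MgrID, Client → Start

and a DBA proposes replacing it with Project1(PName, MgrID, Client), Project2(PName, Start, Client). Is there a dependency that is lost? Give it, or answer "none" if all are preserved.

none

PName, Client → MgrID lies within Project1.
MgrID, Client → Start: restricted closure across fragments reaches Start.
Client → PName lies within Project1.
PName, MgrID, Client → Start: restricted closure across fragments reaches Start.
Every dependency is enforceable on the fragments, so the decomposition is dependency-preserving.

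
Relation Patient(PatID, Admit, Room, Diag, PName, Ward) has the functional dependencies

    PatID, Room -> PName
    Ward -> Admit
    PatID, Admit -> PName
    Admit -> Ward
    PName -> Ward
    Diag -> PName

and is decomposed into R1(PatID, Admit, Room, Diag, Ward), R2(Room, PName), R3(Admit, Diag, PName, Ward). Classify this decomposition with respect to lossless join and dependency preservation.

lossless but not dependency-preserving

Lossless test (chase): Rows 2 and 3 agree on PName; apply PName→Ward and equate their Ward entries. Rows 1 and 3 agree on Diag; apply Diag→PName and equate their PName entries. Rows 1 and 2 agree on Ward; apply Ward→Admit and equate their Admit entries. Row 1 is now all distinguished symbols — the join is lossless.
Dependency preservation: the restricted closure of {PatID, Room} across the fragments never reaches {PName}, so PatID, Room → PName cannot be enforced without a join — not preserved.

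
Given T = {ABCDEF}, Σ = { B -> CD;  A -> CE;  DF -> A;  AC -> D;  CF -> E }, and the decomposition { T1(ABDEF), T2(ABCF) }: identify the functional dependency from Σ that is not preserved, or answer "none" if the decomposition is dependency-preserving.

CF -> E

Check CF → E: no single fragment contains all of {CEF}, and the restricted closure of {CF} across the fragments never reaches {E}.
B → CD is preserved.
A → CE is preserved.
DF → A is preserved.
AC → D is preserved.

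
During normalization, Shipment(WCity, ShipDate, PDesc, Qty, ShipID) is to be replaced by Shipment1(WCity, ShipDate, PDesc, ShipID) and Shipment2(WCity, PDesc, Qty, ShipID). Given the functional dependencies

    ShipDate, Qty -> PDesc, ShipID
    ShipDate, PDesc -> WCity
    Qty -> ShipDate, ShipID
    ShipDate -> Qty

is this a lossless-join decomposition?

No

Common attributes: Shipment1 ∩ Shipment2 = {WCity, PDesc, ShipID}.
No dependency enlarges {WCity, PDesc, ShipID}, so (WCity, PDesc, ShipID)⁺ = {WCity, PDesc, ShipID}.
The closure contains neither all of Shipment1 = {WCity, ShipDate, PDesc, ShipID} nor all of Shipment2 = {WCity, PDesc, Qty, ShipID}, so the common attributes are not a superkey of either fragment. The join is lossy.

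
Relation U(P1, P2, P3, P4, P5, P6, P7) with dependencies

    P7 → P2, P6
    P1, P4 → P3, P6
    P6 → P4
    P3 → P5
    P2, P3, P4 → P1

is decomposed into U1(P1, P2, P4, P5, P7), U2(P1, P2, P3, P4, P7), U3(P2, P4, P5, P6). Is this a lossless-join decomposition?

Chase test. Columns are P1, P2, P3, P4, P5, P6, P7; row i has aⱼ where attribute j ∈ Ui, else bᵢⱼ.
Initial tableau (one row per fragment):
  row 1: a1 a2 b13 a4 a5 b16 a7
  row 2: a1 a2 a3 a4 b25 b26 a7
  row 3: b31 a2 b33 a4 a5 a6 b37
Rows 1 and 2 agree on P7; apply P7→P2, P6 and equate their P2, P6 entries.
Rows 1 and 2 agree on P1, P4; apply P1, P4→P3, P6 and equate their P3, P6 entries.
Rows 1 and 2 agree on P3; apply P3→P5 and equate their P5 entries.
No row becomes fully distinguished — the join is lossy.

No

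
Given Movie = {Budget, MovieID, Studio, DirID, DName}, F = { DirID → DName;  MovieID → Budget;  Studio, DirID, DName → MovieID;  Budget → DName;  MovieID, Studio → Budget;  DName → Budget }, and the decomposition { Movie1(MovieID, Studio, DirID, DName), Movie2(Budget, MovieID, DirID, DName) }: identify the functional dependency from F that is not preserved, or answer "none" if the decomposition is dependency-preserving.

DirID → DName lies within Movie1.
MovieID → Budget lies within Movie2.
Studio, DirID, DName → MovieID lies within Movie1.
Budget → DName lies within Movie2.
MovieID, Studio → Budget: restricted closure across fragments reaches Budget.
DName → Budget lies within Movie2.
Every dependency is enforceable on the fragments, so the decomposition is dependency-preserving.

none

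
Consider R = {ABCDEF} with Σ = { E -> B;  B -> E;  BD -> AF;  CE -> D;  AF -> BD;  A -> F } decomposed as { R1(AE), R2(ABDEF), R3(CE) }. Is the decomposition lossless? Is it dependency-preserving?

lossy and not dependency-preserving

Lossless test (chase): Rows 1 and 2 agree on E; apply E→B and equate their B entries. Rows 1 and 3 agree on E; apply E→B and equate their B entries. Rows 1 and 2 agree on A; apply A→F and equate their F entries. Rows 1 and 2 agree on AF; apply AF→BD and equate their BD entries. No row becomes fully distinguished — the join is lossy.
Dependency preservation: the restricted closure of {CE} across the fragments never reaches {D}, so CE → D cannot be enforced without a join — not preserved.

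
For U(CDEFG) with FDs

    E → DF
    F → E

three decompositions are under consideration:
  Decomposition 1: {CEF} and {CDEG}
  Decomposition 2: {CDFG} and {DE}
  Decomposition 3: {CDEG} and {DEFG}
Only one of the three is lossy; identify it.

Decomposition 2

Decomposition 1: common = {CE}, closure = {CDEF} → lossless.
Decomposition 2: common = {D}, closure = {D} → lossy.
Decomposition 3: common = {DEG}, closure = {DEFG} → lossless.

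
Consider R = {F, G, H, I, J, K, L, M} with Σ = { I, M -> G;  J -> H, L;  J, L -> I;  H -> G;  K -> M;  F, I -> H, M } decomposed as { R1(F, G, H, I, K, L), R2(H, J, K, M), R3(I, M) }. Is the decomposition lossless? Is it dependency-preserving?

lossy and not dependency-preserving

Lossless test (chase): Rows 1 and 2 agree on H; apply H→G and equate their G entries. Rows 1 and 2 agree on K; apply K→M and equate their M entries. Rows 1 and 3 agree on I, M; apply I, M→G and equate their G entries. No row becomes fully distinguished — the join is lossy.
Dependency preservation: the restricted closure of {I, M} across the fragments never reaches {G}, so I, M → G cannot be enforced without a join — not preserved.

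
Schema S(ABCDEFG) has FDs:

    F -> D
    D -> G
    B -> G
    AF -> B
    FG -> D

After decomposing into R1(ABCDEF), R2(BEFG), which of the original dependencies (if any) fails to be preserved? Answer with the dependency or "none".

Check D → G: no single fragment contains all of {DG}, and the restricted closure of {D} across the fragments never reaches {G}.
F → D is preserved.
B → G is preserved.
AF → B is preserved.
FG → D is preserved.

D -> G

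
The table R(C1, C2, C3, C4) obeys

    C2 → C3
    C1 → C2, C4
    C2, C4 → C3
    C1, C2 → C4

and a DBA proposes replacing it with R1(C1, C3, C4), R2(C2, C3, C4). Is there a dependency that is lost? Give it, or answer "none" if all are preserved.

Check C1 → C2, C4: no single fragment contains all of {C1, C2, C4}, and the restricted closure of {C1} across the fragments never reaches {C2, C4}.
C2 → C3 is preserved.
C2, C4 → C3 is preserved.
C1, C2 → C4 is preserved.

C1 → C2, C4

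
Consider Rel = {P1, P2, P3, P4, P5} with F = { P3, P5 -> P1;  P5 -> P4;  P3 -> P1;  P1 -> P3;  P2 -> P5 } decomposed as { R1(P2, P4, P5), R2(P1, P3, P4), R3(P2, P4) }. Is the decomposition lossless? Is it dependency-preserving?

lossy but dependency-preserving

Lossless test (chase): Rows 1 and 3 agree on P2; apply P2→P5 and equate their P5 entries. No row becomes fully distinguished — the join is lossy.
Dependency preservation: P3, P5 → P1 is not contained in any single fragment, but the restricted closure of its left-hand side across the fragments still reaches the right-hand side; the remaining FDs each lie inside some fragment. All dependencies are preserved.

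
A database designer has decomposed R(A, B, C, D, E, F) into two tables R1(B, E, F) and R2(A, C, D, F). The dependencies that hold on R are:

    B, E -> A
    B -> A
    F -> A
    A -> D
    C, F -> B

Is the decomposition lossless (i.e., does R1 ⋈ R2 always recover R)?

Common attributes: R1 ∩ R2 = {F}.
Closure of {F}: F → A applies, adding A; A → D applies, adding D. So (F)⁺ = {A, D, F}.
The closure contains neither all of R1 = {B, E, F} nor all of R2 = {A, C, D, F}, so the common attributes are not a superkey of either fragment. The join is lossy.

No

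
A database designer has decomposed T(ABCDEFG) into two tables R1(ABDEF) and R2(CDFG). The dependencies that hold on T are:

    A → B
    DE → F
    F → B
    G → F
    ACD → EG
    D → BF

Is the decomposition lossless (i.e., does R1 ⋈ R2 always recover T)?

Common attributes: R1 ∩ R2 = {DF}.
Closure of {DF}: F → B applies, adding B. So (DF)⁺ = {BDF}.
The closure contains neither all of R1 = {ABDEF} nor all of R2 = {CDFG}, so the common attributes are not a superkey of either fragment. The join is lossy.

No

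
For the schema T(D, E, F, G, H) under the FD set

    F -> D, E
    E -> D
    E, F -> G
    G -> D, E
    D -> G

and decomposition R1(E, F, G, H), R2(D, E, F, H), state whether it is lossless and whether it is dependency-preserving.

lossless and dependency-preserving

Lossless test: (E, F, H)⁺ = {D, E, F, G, H}, which contains all of one fragment — lossless.
Dependency preservation: G → D, E; D → G are not contained in any single fragment, but the restricted closure of each left-hand side across the fragments still reaches the right-hand side; the remaining FDs each lie inside some fragment. All dependencies are preserved.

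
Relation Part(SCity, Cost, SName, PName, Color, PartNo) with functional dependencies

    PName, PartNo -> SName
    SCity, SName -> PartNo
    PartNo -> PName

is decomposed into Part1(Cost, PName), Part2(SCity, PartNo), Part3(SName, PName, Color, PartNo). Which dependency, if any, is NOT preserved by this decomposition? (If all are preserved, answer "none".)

Check SCity, SName → PartNo: no single fragment contains all of {SCity, SName, PartNo}, and the restricted closure of {SCity, SName} across the fragments never reaches {PartNo}.
PName, PartNo → SName is preserved.
PartNo → PName is preserved.

SCity, SName -> PartNo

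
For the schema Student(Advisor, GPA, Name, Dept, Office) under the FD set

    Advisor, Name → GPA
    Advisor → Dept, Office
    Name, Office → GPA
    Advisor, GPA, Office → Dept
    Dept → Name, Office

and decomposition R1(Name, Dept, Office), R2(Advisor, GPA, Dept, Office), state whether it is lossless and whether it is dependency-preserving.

lossless but not dependency-preserving

Lossless test: (Dept, Office)⁺ = {GPA, Name, Dept, Office}, which contains all of one fragment — lossless.
Dependency preservation: the restricted closure of {Name, Office} across the fragments never reaches {GPA}, so Name, Office → GPA cannot be enforced without a join — not preserved.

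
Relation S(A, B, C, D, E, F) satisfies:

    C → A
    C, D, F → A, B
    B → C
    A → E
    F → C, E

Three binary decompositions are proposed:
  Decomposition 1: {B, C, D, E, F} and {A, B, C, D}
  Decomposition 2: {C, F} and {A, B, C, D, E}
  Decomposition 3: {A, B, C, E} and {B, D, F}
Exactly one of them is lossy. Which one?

Decomposition 1: common = {B, C, D}, closure = {A, B, C, D, E} → lossless.
Decomposition 2: common = {C}, closure = {A, C, E} → lossy.
Decomposition 3: common = {B}, closure = {A, B, C, E} → lossless.

Decomposition 2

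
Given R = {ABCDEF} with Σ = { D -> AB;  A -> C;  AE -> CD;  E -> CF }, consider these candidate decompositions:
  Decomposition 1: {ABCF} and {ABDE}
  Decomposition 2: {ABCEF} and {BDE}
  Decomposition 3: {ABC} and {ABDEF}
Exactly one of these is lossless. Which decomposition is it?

Decomposition 3

Decomposition 1: common = {AB}, closure = {ABC} → lossy.
Decomposition 2: common = {BE}, closure = {BCEF} → lossy.
Decomposition 3: common = {AB}, closure = {ABC} → lossless.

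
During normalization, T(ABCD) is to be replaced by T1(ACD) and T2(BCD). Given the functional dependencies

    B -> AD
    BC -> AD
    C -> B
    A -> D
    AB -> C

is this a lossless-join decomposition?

Common attributes: T1 ∩ T2 = {CD}.
Closure of {CD}: C → B applies, adding B; B → AD applies, adding A. So (CD)⁺ = {ABCD}.
This closure contains every attribute of T1, so T1 ∩ T2 → T1. The join is lossless.

Yes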